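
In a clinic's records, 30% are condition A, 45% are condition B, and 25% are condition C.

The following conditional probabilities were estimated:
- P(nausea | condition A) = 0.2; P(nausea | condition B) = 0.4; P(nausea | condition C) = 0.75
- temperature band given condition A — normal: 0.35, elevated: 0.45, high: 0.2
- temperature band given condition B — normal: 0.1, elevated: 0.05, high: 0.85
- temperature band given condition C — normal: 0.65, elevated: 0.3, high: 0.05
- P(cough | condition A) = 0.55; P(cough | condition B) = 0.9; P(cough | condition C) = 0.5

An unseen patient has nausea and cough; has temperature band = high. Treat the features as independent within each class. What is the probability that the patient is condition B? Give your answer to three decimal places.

0.924

condition A: 0.3 × 0.2 × 0.2 × 0.55 = 0.0066
condition B: 0.45 × 0.4 × 0.85 × 0.9 = 0.1377
condition C: 0.25 × 0.75 × 0.05 × 0.5 = 0.0046875
P(condition B | x) = 0.1377 / 0.1489875 ≈ 0.924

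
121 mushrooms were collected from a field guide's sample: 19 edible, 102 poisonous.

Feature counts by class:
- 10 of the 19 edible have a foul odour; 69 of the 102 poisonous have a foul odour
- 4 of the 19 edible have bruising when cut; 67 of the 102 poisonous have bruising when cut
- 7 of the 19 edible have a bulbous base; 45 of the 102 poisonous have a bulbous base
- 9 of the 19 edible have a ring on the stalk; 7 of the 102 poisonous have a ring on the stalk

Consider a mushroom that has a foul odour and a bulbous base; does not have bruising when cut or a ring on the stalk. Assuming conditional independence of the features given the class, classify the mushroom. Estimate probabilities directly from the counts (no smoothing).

edible: (19/121) × (10/19) × (15/19) × (7/19) × (10/19) ≈ 0.0126515
poisonous: (102/121) × (69/102) × (35/102) × (45/102) × (95/102) ≈ 0.0804021
Highest score → poisonous.

poisonous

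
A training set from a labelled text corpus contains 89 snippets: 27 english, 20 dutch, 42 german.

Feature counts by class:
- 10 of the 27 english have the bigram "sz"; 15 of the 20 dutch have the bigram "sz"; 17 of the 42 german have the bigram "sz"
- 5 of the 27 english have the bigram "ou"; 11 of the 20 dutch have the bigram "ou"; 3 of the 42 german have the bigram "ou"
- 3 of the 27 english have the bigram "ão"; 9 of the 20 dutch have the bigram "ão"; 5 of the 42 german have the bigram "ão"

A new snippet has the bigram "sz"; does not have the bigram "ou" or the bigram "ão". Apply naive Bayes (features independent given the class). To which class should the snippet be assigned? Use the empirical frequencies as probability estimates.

english: (27/89) × (10/27) × (22/27) × (24/27) ≈ 0.0813798
dutch: (20/89) × (15/20) × (9/20) × (11/20) ≈ 0.0417135
german: (42/89) × (17/42) × (39/42) × (37/42) ≈ 0.156252
Highest score → german.

german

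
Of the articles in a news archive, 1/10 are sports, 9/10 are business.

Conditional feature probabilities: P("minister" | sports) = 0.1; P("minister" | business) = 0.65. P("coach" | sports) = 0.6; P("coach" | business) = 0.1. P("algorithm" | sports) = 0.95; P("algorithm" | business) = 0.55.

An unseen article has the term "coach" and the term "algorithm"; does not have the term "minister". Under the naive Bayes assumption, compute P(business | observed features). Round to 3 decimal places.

sports: 0.1 × (1−0.1) × 0.6 × 0.95 = 0.0513
business: 0.9 × (1−0.65) × 0.1 × 0.55 = 0.017325
P(business | x) = 0.017325 / 0.068625 ≈ 0.252

0.252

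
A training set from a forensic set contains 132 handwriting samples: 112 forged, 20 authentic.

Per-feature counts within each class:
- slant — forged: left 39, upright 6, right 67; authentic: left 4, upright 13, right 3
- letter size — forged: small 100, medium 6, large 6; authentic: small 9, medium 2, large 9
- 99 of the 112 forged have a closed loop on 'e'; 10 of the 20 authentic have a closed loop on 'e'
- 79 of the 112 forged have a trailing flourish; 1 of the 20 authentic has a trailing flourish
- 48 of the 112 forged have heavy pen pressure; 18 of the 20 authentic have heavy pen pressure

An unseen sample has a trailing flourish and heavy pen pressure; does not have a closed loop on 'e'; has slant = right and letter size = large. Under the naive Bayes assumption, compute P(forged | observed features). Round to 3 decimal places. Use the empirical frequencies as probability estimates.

forged: (112/132) × (67/112) × (6/112) × (13/112) × (79/112) × (48/112) ≈ 0.000954095
authentic: (20/132) × (3/20) × (9/20) × (10/20) × (1/20) × (18/20) ≈ 0.000230114
P(forged | x) = 0.000954095 / 0.001184209 ≈ 0.806

0.806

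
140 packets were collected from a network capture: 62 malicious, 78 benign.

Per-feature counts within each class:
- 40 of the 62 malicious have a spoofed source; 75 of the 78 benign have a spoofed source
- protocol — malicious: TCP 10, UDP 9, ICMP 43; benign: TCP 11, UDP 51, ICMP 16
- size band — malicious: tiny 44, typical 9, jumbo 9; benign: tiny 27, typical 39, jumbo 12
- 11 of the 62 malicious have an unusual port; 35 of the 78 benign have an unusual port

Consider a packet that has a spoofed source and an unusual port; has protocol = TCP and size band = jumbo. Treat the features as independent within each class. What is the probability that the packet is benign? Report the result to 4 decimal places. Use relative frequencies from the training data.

0.8146

malicious: (62/140) × (40/62) × (10/62) × (9/62) × (11/62) ≈ 0.00118684
benign: (78/140) × (75/78) × (11/78) × (12/78) × (35/78) ≈ 0.00521545
P(benign | x) = 0.00521545 / 0.00640229 ≈ 0.8146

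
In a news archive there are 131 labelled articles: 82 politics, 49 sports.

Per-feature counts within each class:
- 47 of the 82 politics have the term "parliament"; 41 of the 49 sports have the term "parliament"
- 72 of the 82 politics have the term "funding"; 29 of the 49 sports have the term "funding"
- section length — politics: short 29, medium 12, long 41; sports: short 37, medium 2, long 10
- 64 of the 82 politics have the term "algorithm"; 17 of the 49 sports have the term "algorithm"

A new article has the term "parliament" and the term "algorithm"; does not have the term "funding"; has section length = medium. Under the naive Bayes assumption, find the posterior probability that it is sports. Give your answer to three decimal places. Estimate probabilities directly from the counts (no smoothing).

politics: (82/131) × (47/82) × (10/82) × (12/82) × (64/82) ≈ 0.00499742
sports: (49/131) × (41/49) × (20/49) × (2/49) × (17/49) ≈ 0.00180898
P(sports | x) = 0.00180898 / 0.0068064 ≈ 0.266

0.266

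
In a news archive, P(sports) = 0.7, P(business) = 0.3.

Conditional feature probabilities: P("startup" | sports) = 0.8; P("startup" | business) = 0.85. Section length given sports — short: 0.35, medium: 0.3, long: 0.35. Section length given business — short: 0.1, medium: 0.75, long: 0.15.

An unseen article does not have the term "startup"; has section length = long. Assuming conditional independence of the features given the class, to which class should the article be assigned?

sports

sports: 0.7 × (1−0.8) × 0.35 = 0.049
business: 0.3 × (1−0.85) × 0.15 = 0.00675
Highest score → sports.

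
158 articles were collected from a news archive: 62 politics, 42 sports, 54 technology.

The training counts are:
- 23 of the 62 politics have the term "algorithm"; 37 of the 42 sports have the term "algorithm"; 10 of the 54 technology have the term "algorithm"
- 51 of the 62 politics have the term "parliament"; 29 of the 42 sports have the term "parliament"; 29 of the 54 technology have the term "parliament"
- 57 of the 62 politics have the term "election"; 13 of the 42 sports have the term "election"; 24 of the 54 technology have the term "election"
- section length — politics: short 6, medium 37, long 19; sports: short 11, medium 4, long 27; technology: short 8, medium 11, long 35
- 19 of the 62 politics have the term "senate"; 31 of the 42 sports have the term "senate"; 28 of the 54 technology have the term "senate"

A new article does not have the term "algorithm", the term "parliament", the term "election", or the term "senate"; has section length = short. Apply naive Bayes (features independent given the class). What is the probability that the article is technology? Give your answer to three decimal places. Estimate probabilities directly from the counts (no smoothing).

politics: (62/158) × (39/62) × (11/62) × (5/62) × (6/62) × (43/62) ≈ 0.000237041
sports: (42/158) × (5/42) × (13/42) × (29/42) × (11/42) × (11/42) ≈ 0.000463919
technology: (54/158) × (44/54) × (25/54) × (30/54) × (8/54) × (26/54) ≈ 0.00510911
P(technology | x) = 0.00510911 / 0.00581007 ≈ 0.879

0.879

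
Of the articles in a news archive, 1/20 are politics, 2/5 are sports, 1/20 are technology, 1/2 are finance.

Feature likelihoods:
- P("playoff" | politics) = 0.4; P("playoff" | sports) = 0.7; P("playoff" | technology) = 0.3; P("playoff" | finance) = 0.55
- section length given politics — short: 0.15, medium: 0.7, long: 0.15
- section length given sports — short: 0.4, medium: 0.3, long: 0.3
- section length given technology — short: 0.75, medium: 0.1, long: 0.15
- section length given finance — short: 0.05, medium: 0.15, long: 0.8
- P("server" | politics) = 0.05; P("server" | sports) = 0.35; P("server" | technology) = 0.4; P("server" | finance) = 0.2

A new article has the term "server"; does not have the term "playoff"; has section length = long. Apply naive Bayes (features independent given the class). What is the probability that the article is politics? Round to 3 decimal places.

0.004

politics: 0.05 × (1−0.4) × 0.15 × 0.05 = 0.000225
sports: 0.4 × (1−0.7) × 0.3 × 0.35 = 0.0126
technology: 0.05 × (1−0.3) × 0.15 × 0.4 = 0.0021
finance: 0.5 × (1−0.55) × 0.8 × 0.2 = 0.036
P(politics | x) = 0.000225 / 0.050925 ≈ 0.004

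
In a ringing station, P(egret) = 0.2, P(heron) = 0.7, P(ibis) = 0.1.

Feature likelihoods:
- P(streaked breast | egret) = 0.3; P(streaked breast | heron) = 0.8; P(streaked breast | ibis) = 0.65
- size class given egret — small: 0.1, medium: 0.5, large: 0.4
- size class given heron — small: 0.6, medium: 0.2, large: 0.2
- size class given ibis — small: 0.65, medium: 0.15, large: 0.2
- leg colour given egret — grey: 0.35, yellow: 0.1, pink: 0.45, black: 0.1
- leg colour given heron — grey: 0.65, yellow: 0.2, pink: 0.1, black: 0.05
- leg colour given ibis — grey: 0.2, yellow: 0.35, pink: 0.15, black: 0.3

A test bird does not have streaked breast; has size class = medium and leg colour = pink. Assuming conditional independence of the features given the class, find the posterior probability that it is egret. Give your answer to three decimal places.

0.898

egret: 0.2 × (1−0.3) × 0.5 × 0.45 = 0.0315
heron: 0.7 × (1−0.8) × 0.2 × 0.1 = 0.0028
ibis: 0.1 × (1−0.65) × 0.15 × 0.15 = 0.0007875
P(egret | x) = 0.0315 / 0.0350875 ≈ 0.898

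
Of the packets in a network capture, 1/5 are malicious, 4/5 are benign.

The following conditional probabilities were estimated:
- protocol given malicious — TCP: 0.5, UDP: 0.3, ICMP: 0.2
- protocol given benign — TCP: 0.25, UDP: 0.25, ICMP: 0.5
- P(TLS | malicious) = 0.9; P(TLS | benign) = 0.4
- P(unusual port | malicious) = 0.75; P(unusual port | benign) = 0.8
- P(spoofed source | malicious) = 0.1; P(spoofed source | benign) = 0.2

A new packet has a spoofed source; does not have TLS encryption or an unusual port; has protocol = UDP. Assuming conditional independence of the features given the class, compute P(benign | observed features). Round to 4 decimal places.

0.9697

malicious: 0.2 × 0.3 × (1−0.9) × (1−0.75) × 0.1 = 0.00015
benign: 0.8 × 0.25 × (1−0.4) × (1−0.8) × 0.2 = 0.0048
P(benign | x) = 0.0048 / 0.00495 ≈ 0.9697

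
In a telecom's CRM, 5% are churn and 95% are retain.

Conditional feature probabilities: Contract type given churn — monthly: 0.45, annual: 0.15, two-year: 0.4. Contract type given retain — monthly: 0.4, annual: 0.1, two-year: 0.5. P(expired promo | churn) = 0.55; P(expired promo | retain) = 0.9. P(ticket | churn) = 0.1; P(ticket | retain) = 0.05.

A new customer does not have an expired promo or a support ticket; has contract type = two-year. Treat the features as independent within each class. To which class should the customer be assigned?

churn: 0.05 × 0.4 × (1−0.55) × (1−0.1) = 0.0081
retain: 0.95 × 0.5 × (1−0.9) × (1−0.05) = 0.045125
Highest score → retain.

retain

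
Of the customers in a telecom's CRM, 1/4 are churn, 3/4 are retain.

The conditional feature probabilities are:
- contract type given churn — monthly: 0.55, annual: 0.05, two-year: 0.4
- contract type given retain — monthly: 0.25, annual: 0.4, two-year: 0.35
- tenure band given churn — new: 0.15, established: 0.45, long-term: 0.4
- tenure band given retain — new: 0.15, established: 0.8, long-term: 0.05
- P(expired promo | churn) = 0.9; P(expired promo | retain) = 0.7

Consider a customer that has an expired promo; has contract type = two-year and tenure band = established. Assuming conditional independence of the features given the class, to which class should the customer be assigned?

churn: 0.25 × 0.4 × 0.45 × 0.9 = 0.0405
retain: 0.75 × 0.35 × 0.8 × 0.7 = 0.147
Highest score → retain.

retain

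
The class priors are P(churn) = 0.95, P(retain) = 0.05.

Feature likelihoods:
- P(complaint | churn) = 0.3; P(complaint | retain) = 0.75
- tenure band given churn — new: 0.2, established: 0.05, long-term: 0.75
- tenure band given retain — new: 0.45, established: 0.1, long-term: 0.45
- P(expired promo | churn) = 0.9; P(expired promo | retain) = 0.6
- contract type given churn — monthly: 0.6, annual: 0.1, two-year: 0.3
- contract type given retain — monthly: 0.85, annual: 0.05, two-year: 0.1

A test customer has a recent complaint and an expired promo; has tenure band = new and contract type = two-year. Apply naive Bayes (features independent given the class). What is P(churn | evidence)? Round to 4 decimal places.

churn: 0.95 × 0.3 × 0.2 × 0.9 × 0.3 = 0.01539
retain: 0.05 × 0.75 × 0.45 × 0.6 × 0.1 = 0.0010125
P(churn | x) = 0.01539 / 0.0164025 ≈ 0.9383

0.9383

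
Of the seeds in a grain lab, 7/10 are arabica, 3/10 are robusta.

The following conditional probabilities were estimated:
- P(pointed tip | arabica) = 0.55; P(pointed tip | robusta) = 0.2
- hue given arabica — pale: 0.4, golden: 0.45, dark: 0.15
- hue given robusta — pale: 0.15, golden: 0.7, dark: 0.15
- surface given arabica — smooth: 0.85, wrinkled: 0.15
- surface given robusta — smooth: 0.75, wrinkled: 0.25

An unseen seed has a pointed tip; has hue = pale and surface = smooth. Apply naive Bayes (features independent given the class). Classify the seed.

arabica: 0.7 × 0.55 × 0.4 × 0.85 = 0.1309
robusta: 0.3 × 0.2 × 0.15 × 0.75 = 0.00675
Highest score → arabica.

arabica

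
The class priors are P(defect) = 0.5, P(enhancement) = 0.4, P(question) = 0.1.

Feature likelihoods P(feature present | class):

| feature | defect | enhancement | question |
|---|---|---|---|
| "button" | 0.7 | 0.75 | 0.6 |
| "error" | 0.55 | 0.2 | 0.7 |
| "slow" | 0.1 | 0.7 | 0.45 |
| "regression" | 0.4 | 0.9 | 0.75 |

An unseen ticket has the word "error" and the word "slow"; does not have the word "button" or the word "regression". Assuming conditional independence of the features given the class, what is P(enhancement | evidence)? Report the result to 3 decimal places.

defect: 0.5 × (1−0.7) × 0.55 × 0.1 × (1−0.4) = 0.00495
enhancement: 0.4 × (1−0.75) × 0.2 × 0.7 × (1−0.9) = 0.0014
question: 0.1 × (1−0.6) × 0.7 × 0.45 × (1−0.75) = 0.00315
P(enhancement | x) = 0.0014 / 0.0095 ≈ 0.147

0.147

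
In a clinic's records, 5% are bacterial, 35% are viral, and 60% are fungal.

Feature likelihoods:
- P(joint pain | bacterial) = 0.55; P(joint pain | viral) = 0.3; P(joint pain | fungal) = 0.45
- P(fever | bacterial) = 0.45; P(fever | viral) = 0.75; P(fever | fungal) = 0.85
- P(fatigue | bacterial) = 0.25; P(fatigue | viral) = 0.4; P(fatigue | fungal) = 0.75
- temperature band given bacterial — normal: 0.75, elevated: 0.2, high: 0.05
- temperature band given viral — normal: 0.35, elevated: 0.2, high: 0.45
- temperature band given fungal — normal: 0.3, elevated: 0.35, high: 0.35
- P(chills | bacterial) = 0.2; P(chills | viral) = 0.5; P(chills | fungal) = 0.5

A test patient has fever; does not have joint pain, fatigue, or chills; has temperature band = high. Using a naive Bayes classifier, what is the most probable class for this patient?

viral

bacterial: 0.05 × (1−0.55) × 0.45 × (1−0.25) × 0.05 × (1−0.2) = 0.00030375
viral: 0.35 × (1−0.3) × 0.75 × (1−0.4) × 0.45 × (1−0.5) = 0.02480625
fungal: 0.6 × (1−0.45) × 0.85 × (1−0.75) × 0.35 × (1−0.5) = 0.012271875
Highest score → viral.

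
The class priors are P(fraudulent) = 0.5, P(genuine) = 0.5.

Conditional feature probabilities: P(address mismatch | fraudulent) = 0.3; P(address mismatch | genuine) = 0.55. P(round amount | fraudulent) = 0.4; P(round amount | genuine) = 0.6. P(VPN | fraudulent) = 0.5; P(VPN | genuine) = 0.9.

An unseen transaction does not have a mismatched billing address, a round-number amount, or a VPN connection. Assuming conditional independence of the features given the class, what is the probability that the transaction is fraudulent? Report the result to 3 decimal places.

fraudulent: 0.5 × (1−0.3) × (1−0.4) × (1−0.5) = 0.105
genuine: 0.5 × (1−0.55) × (1−0.6) × (1−0.9) = 0.009
P(fraudulent | x) = 0.105 / 0.114 ≈ 0.921

0.921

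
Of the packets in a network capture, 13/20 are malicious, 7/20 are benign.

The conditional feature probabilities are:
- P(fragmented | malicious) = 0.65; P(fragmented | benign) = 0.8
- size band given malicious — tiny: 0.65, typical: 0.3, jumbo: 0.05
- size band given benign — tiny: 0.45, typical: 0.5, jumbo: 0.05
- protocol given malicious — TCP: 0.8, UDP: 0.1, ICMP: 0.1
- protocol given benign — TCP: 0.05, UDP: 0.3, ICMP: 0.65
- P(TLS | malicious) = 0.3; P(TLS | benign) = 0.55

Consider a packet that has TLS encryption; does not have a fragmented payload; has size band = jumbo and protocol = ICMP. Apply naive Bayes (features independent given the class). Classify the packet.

malicious: 0.65 × (1−0.65) × 0.05 × 0.1 × 0.3 = 0.00034125
benign: 0.35 × (1−0.8) × 0.05 × 0.65 × 0.55 = 0.00125125
Highest score → benign.

benign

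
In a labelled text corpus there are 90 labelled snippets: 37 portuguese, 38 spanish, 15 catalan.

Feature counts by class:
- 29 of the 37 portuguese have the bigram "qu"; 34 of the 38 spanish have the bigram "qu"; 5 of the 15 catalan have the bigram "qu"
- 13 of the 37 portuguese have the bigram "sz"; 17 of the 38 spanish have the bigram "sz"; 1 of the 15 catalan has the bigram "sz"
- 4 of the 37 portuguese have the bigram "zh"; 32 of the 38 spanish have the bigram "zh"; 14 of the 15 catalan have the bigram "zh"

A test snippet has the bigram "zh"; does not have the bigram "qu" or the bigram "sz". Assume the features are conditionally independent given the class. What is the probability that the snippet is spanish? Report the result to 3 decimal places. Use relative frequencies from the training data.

portuguese: (37/90) × (8/37) × (24/37) × (4/37) ≈ 0.00623326
spanish: (38/90) × (4/38) × (21/38) × (32/38) ≈ 0.0206833
catalan: (15/90) × (10/15) × (14/15) × (14/15) ≈ 0.0967901
P(spanish | x) = 0.0206833 / 0.12370666 ≈ 0.167

0.167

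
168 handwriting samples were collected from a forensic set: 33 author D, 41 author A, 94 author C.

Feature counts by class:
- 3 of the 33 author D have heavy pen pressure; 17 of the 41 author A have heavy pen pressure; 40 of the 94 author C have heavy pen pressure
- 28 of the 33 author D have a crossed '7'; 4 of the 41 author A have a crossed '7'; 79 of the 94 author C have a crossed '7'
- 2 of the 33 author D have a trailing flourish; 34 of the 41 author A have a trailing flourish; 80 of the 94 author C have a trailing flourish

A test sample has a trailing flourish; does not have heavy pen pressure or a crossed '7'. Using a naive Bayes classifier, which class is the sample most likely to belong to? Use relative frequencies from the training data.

author A

author D: (33/168) × (30/33) × (5/33) × (2/33) ≈ 0.00163977
author A: (41/168) × (24/41) × (37/41) × (34/41) ≈ 0.106909
author C: (94/168) × (54/94) × (15/94) × (80/94) ≈ 0.0436526
Highest score → author A.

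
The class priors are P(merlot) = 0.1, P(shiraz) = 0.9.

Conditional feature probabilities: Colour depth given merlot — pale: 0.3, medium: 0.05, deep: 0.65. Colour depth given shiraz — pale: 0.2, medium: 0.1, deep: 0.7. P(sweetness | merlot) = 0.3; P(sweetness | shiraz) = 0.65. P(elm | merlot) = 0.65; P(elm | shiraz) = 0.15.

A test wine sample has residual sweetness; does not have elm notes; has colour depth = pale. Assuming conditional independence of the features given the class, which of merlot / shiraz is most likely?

merlot: 0.1 × 0.3 × 0.3 × (1−0.65) = 0.00315
shiraz: 0.9 × 0.2 × 0.65 × (1−0.15) = 0.09945
Highest score → shiraz.

shiraz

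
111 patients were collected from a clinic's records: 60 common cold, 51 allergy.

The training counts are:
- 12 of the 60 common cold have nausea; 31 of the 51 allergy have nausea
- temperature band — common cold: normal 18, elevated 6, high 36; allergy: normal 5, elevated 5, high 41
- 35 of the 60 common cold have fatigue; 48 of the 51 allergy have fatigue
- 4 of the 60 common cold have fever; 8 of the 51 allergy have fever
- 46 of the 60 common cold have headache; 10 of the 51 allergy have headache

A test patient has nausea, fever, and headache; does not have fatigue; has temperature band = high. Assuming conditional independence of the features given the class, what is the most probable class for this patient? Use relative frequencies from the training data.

common cold: (60/111) × (12/60) × (36/60) × (25/60) × (4/60) × (46/60) ≈ 0.00138138
allergy: (51/111) × (31/51) × (41/51) × (3/51) × (8/51) × (10/51) ≈ 0.000406212
Highest score → common cold.

common cold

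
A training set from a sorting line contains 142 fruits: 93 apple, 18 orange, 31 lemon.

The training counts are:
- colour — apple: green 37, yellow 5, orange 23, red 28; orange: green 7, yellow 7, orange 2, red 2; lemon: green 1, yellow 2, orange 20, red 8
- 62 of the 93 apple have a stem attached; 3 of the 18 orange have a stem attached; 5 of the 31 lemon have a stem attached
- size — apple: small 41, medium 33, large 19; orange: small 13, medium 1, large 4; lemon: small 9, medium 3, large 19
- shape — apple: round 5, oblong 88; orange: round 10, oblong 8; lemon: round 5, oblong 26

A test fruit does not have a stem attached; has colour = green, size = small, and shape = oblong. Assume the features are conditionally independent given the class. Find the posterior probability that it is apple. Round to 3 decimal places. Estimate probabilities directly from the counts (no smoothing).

0.712

apple: (93/142) × (37/93) × (31/93) × (41/93) × (88/93) ≈ 0.036232
orange: (18/142) × (7/18) × (15/18) × (13/18) × (8/18) ≈ 0.0131861
lemon: (31/142) × (1/31) × (26/31) × (9/31) × (26/31) ≈ 0.00143819
P(apple | x) = 0.036232 / 0.05085629 ≈ 0.712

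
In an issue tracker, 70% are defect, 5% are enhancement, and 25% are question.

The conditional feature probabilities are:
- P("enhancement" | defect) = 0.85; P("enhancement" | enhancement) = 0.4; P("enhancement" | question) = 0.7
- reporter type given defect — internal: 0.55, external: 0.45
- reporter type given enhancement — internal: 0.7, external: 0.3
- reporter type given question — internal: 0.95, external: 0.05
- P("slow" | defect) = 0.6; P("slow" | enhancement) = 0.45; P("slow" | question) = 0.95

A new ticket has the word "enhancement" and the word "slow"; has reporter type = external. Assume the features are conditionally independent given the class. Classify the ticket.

defect: 0.7 × 0.85 × 0.45 × 0.6 = 0.16065
enhancement: 0.05 × 0.4 × 0.3 × 0.45 = 0.0027
question: 0.25 × 0.7 × 0.05 × 0.95 = 0.0083125
Highest score → defect.

defect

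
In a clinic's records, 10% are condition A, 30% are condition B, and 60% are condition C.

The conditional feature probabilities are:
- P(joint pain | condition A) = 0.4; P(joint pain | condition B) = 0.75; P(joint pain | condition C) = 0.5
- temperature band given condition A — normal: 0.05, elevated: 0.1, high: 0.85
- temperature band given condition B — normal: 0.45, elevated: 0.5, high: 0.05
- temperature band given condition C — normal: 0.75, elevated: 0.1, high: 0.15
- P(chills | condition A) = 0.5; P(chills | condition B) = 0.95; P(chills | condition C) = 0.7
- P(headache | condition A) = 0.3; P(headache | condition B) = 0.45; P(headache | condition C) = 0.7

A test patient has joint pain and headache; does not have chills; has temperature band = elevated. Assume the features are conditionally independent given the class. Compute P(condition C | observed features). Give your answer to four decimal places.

condition A: 0.1 × 0.4 × 0.1 × (1−0.5) × 0.3 = 0.0006
condition B: 0.3 × 0.75 × 0.5 × (1−0.95) × 0.45 = 0.00253125
condition C: 0.6 × 0.5 × 0.1 × (1−0.7) × 0.7 = 0.0063
P(condition C | x) = 0.0063 / 0.00943125 ≈ 0.6680

0.6680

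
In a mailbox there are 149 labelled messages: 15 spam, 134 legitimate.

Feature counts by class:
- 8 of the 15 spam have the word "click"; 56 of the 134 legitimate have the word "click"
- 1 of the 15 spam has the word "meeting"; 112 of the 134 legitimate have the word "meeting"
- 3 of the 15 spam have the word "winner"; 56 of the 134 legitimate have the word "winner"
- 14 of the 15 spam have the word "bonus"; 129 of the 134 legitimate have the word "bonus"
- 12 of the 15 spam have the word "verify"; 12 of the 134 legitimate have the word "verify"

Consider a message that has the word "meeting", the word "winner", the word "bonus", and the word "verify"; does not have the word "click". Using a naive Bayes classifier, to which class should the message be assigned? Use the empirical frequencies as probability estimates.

legitimate

spam: (15/149) × (7/15) × (1/15) × (3/15) × (14/15) × (12/15) ≈ 0.000467711
legitimate: (134/149) × (78/134) × (112/134) × (56/134) × (129/134) × (12/134) ≈ 0.015764
Highest score → legitimate.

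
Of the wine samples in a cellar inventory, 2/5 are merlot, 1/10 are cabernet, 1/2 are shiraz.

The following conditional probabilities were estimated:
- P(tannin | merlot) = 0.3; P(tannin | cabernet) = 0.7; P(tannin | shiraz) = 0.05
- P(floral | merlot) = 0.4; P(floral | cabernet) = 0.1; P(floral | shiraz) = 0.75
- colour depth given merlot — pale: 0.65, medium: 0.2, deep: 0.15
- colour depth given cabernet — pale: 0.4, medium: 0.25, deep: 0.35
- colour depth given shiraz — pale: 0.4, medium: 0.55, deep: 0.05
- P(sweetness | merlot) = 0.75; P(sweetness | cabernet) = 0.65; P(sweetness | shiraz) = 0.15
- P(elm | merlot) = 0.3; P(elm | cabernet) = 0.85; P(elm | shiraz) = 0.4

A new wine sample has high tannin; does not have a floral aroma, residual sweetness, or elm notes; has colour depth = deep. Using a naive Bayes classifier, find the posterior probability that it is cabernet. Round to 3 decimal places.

0.361

merlot: 0.4 × 0.3 × (1−0.4) × 0.15 × (1−0.75) × (1−0.3) = 0.00189
cabernet: 0.1 × 0.7 × (1−0.1) × 0.35 × (1−0.65) × (1−0.85) = 0.001157625
shiraz: 0.5 × 0.05 × (1−0.75) × 0.05 × (1−0.15) × (1−0.4) = 0.000159375
P(cabernet | x) = 0.001157625 / 0.003207 ≈ 0.361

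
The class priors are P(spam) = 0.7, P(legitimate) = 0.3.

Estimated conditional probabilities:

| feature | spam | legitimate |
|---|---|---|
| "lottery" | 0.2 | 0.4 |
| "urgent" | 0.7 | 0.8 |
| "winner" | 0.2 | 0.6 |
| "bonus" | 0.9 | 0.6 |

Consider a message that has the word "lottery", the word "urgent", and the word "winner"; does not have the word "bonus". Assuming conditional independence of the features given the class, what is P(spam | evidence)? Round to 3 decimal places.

spam: 0.7 × 0.2 × 0.7 × 0.2 × (1−0.9) = 0.00196
legitimate: 0.3 × 0.4 × 0.8 × 0.6 × (1−0.6) = 0.02304
P(spam | x) = 0.00196 / 0.025 ≈ 0.078

0.078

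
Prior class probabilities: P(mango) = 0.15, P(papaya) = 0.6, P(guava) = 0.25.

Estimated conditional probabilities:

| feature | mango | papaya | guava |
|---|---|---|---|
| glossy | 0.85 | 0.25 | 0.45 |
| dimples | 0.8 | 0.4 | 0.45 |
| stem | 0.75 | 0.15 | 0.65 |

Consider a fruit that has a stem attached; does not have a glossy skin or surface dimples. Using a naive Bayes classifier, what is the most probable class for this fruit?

guava

mango: 0.15 × (1−0.85) × (1−0.8) × 0.75 = 0.003375
papaya: 0.6 × (1−0.25) × (1−0.4) × 0.15 = 0.0405
guava: 0.25 × (1−0.45) × (1−0.45) × 0.65 = 0.04915625
Highest score → guava.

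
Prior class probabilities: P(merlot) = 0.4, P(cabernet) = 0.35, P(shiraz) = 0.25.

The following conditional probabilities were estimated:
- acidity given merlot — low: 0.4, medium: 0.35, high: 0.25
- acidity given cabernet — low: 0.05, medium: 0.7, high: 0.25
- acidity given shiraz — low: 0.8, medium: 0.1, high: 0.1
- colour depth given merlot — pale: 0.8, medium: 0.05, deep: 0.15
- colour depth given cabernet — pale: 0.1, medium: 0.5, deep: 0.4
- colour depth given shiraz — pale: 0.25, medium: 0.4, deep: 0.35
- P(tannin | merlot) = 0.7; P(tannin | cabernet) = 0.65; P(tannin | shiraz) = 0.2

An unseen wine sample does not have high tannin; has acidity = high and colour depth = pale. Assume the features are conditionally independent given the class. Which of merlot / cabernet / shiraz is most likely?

merlot

merlot: 0.4 × 0.25 × 0.8 × (1−0.7) = 0.024
cabernet: 0.35 × 0.25 × 0.1 × (1−0.65) = 0.0030625
shiraz: 0.25 × 0.1 × 0.25 × (1−0.2) = 0.005
Highest score → merlot.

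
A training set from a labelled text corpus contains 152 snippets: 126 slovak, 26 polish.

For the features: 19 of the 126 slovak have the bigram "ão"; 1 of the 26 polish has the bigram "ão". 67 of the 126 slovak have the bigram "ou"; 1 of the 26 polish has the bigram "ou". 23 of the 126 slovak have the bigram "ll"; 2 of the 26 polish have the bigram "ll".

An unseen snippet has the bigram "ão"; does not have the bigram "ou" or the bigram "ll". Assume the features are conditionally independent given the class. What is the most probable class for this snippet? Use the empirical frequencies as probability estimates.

slovak

slovak: (126/152) × (19/126) × (59/126) × (103/126) ≈ 0.0478474
polish: (26/152) × (1/26) × (25/26) × (24/26) ≈ 0.0058393
Highest score → slovak.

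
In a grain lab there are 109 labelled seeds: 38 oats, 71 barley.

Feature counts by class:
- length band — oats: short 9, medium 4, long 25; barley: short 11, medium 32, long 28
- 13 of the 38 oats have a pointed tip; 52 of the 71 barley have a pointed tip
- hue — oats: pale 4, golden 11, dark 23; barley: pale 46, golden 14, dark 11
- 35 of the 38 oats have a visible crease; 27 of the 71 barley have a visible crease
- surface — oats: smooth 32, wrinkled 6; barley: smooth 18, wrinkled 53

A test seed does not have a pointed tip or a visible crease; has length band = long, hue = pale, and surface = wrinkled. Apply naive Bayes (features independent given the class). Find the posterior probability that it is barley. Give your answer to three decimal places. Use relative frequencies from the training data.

0.990

oats: (38/109) × (25/38) × (25/38) × (4/38) × (3/38) × (6/38) ≈ 0.000197994
barley: (71/109) × (28/71) × (19/71) × (46/71) × (44/71) × (53/71) ≈ 0.0206034
P(barley | x) = 0.0206034 / 0.020801394 ≈ 0.990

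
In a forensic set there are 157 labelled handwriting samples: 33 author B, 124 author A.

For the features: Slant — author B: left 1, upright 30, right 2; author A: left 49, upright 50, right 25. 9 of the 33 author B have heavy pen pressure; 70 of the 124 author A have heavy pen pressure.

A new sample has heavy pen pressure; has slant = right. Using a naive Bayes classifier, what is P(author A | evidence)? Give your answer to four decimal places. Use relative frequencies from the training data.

0.9628

author B: (33/157) × (2/33) × (9/33) ≈ 0.00347423
author A: (124/157) × (25/124) × (70/124) ≈ 0.0898911
P(author A | x) = 0.0898911 / 0.09336533 ≈ 0.9628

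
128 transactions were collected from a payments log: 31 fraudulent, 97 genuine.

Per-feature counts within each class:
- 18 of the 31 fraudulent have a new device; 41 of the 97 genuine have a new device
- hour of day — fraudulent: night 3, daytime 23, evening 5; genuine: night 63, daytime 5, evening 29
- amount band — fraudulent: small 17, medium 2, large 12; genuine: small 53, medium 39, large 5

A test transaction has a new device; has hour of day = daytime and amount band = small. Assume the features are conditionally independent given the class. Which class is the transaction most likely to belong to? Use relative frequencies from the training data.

fraudulent

fraudulent: (31/128) × (18/31) × (23/31) × (17/31) ≈ 0.0572158
genuine: (97/128) × (41/97) × (5/97) × (53/97) ≈ 0.00902145
Highest score → fraudulent.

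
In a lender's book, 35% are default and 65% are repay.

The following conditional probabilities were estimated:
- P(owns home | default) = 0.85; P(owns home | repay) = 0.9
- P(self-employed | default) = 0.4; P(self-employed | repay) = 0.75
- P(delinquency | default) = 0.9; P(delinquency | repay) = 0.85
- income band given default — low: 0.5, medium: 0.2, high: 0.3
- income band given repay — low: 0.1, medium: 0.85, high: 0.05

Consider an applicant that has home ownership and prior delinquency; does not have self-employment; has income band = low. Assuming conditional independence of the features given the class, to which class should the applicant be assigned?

default: 0.35 × 0.85 × (1−0.4) × 0.9 × 0.5 = 0.080325
repay: 0.65 × 0.9 × (1−0.75) × 0.85 × 0.1 = 0.01243125
Highest score → default.

default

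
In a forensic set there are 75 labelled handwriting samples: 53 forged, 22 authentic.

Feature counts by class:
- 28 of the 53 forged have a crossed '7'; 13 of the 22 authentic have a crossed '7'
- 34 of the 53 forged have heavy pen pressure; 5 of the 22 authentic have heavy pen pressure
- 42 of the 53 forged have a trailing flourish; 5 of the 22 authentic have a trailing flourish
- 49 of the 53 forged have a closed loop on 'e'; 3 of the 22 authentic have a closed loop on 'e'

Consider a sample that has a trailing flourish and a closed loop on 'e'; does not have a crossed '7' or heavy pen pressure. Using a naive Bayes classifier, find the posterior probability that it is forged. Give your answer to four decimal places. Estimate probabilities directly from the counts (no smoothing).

0.9682

forged: (53/75) × (25/53) × (19/53) × (42/53) × (49/53) ≈ 0.0875488
authentic: (22/75) × (9/22) × (17/22) × (5/22) × (3/22) ≈ 0.00287378
P(forged | x) = 0.0875488 / 0.09042258 ≈ 0.9682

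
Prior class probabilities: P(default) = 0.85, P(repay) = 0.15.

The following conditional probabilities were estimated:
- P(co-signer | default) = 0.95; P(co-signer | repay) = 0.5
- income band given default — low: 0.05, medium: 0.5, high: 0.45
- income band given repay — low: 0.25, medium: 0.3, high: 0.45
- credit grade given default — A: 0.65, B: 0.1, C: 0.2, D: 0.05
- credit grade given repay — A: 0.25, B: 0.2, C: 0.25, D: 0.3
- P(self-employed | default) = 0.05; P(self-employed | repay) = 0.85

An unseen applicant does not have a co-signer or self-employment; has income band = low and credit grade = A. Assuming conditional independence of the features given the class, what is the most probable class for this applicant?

default

default: 0.85 × (1−0.95) × 0.05 × 0.65 × (1−0.05) = 0.0013121875
repay: 0.15 × (1−0.5) × 0.25 × 0.25 × (1−0.85) = 0.000703125
Highest score → default.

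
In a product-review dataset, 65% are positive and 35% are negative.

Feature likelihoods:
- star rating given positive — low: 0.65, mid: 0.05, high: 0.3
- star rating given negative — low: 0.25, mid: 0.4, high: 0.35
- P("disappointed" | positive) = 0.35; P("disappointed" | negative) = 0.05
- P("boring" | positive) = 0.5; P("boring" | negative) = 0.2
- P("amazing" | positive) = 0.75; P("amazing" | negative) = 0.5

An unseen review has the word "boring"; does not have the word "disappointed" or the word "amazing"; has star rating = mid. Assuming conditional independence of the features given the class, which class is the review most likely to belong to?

negative

positive: 0.65 × 0.05 × (1−0.35) × 0.5 × (1−0.75) = 0.002640625
negative: 0.35 × 0.4 × (1−0.05) × 0.2 × (1−0.5) = 0.0133
Highest score → negative.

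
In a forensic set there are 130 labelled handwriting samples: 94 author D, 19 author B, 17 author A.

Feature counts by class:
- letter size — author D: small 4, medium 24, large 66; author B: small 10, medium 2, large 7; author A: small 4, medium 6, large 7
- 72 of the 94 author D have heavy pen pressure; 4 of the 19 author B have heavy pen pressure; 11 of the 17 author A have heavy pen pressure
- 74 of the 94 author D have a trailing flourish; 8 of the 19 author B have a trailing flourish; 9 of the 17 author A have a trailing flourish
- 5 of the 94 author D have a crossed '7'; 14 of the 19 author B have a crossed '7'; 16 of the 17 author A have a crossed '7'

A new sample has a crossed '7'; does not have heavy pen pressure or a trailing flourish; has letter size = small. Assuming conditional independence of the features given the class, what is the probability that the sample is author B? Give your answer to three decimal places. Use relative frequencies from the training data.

author D: (94/130) × (4/94) × (22/94) × (20/94) × (5/94) ≈ 0.0000814997
author B: (19/130) × (10/19) × (15/19) × (11/19) × (14/19) ≈ 0.0259064
author A: (17/130) × (4/17) × (6/17) × (8/17) × (16/17) ≈ 0.00480985
P(author B | x) = 0.0259064 / 0.0307977497 ≈ 0.841

0.841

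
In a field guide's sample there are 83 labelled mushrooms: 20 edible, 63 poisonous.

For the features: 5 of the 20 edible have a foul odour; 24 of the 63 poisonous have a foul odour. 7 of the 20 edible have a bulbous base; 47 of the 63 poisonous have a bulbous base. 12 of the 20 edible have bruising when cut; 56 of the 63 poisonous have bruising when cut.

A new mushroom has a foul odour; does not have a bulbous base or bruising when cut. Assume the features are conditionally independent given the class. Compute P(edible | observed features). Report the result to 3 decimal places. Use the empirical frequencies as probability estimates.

0.657

edible: (20/83) × (5/20) × (13/20) × (8/20) ≈ 0.0156627
poisonous: (63/83) × (24/63) × (16/63) × (7/63) ≈ 0.00815962
P(edible | x) = 0.0156627 / 0.02382232 ≈ 0.657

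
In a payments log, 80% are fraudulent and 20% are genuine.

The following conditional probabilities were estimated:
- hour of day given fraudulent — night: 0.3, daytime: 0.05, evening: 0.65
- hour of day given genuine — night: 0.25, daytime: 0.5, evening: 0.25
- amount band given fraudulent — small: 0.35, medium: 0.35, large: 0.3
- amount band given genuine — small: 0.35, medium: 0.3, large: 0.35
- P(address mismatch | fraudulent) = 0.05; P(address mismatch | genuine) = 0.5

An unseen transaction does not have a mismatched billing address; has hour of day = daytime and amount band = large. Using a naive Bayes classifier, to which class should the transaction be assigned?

fraudulent: 0.8 × 0.05 × 0.3 × (1−0.05) = 0.0114
genuine: 0.2 × 0.5 × 0.35 × (1−0.5) = 0.0175
Highest score → genuine.

genuine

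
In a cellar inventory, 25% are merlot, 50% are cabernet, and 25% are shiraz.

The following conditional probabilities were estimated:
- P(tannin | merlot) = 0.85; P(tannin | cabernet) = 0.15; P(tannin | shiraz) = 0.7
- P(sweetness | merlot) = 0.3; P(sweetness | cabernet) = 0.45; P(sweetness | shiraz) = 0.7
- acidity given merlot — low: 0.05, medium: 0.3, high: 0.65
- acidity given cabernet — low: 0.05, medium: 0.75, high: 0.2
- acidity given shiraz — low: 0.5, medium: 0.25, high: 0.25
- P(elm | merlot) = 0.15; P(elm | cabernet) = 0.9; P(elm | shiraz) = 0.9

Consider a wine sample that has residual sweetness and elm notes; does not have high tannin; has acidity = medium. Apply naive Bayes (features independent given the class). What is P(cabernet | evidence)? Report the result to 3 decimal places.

merlot: 0.25 × (1−0.85) × 0.3 × 0.3 × 0.15 = 0.00050625
cabernet: 0.5 × (1−0.15) × 0.45 × 0.75 × 0.9 = 0.12909375
shiraz: 0.25 × (1−0.7) × 0.7 × 0.25 × 0.9 = 0.0118125
P(cabernet | x) = 0.12909375 / 0.1414125 ≈ 0.913

0.913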